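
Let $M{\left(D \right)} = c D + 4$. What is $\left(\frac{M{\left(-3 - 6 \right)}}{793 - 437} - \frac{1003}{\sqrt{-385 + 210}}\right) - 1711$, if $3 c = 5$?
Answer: $- \frac{609127}{356} + \frac{1003 i \sqrt{7}}{35} \approx -1711.0 + 75.82 i$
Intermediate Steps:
$c = \frac{5}{3}$ ($c = \frac{1}{3} \cdot 5 = \frac{5}{3} \approx 1.6667$)
$M{\left(D \right)} = 4 + \frac{5 D}{3}$ ($M{\left(D \right)} = \frac{5 D}{3} + 4 = 4 + \frac{5 D}{3}$)
$\left(\frac{M{\left(-3 - 6 \right)}}{793 - 437} - \frac{1003}{\sqrt{-385 + 210}}\right) - 1711 = \left(\frac{4 + \frac{5 \left(-3 - 6\right)}{3}}{793 - 437} - \frac{1003}{\sqrt{-385 + 210}}\right) - 1711 = \left(\frac{4 + \frac{5 \left(-3 - 6\right)}{3}}{793 - 437} - \frac{1003}{\sqrt{-175}}\right) - 1711 = \left(\frac{4 + \frac{5}{3} \left(-9\right)}{356} - \frac{1003}{5 i \sqrt{7}}\right) - 1711 = \left(\left(4 - 15\right) \frac{1}{356} - 1003 \left(- \frac{i \sqrt{7}}{35}\right)\right) - 1711 = \left(\left(-11\right) \frac{1}{356} + \frac{1003 i \sqrt{7}}{35}\right) - 1711 = \left(- \frac{11}{356} + \frac{1003 i \sqrt{7}}{35}\right) - 1711 = - \frac{609127}{356} + \frac{1003 i \sqrt{7}}{35}$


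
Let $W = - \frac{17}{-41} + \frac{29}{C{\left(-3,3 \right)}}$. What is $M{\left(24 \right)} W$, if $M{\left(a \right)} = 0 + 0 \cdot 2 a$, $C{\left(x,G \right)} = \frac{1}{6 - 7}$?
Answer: $0$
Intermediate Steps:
$C{\left(x,G \right)} = -1$ ($C{\left(x,G \right)} = \frac{1}{-1} = -1$)
$M{\left(a \right)} = 0$ ($M{\left(a \right)} = 0 + 0 a = 0 + 0 = 0$)
$W = - \frac{1172}{41}$ ($W = - \frac{17}{-41} + \frac{29}{-1} = \left(-17\right) \left(- \frac{1}{41}\right) + 29 \left(-1\right) = \frac{17}{41} - 29 = - \frac{1172}{41} \approx -28.585$)
$M{\left(24 \right)} W = 0 \left(- \frac{1172}{41}\right) = 0$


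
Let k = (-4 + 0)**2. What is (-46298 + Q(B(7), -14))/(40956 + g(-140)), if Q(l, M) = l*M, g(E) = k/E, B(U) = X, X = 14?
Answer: -813645/716728 ≈ -1.1352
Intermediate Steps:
B(U) = 14
k = 16 (k = (-4)**2 = 16)
g(E) = 16/E
Q(l, M) = M*l
(-46298 + Q(B(7), -14))/(40956 + g(-140)) = (-46298 - 14*14)/(40956 + 16/(-140)) = (-46298 - 196)/(40956 + 16*(-1/140)) = -46494/(40956 - 4/35) = -46494/1433456/35 = -46494*35/1433456 = -813645/716728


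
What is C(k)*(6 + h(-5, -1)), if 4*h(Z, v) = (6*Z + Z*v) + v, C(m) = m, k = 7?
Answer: -7/2 ≈ -3.5000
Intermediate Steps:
h(Z, v) = v/4 + 3*Z/2 + Z*v/4 (h(Z, v) = ((6*Z + Z*v) + v)/4 = (v + 6*Z + Z*v)/4 = v/4 + 3*Z/2 + Z*v/4)
C(k)*(6 + h(-5, -1)) = 7*(6 + ((1/4)*(-1) + (3/2)*(-5) + (1/4)*(-5)*(-1))) = 7*(6 + (-1/4 - 15/2 + 5/4)) = 7*(6 - 13/2) = 7*(-1/2) = -7/2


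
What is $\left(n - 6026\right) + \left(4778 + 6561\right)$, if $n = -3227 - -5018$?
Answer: $7104$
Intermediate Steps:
$n = 1791$ ($n = -3227 + 5018 = 1791$)
$\left(n - 6026\right) + \left(4778 + 6561\right) = \left(1791 - 6026\right) + \left(4778 + 6561\right) = -4235 + 11339 = 7104$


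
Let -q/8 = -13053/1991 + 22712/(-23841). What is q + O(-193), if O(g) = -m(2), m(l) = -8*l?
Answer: 3610808216/47467431 ≈ 76.069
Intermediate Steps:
q = 2851329320/47467431 (q = -8*(-13053/1991 + 22712/(-23841)) = -8*(-13053*1/1991 + 22712*(-1/23841)) = -8*(-13053/1991 - 22712/23841) = -8*(-356416165/47467431) = 2851329320/47467431 ≈ 60.069)
O(g) = 16 (O(g) = -(-8)*2 = -1*(-16) = 16)
q + O(-193) = 2851329320/47467431 + 16 = 3610808216/47467431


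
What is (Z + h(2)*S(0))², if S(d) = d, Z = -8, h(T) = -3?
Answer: 64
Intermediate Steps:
(Z + h(2)*S(0))² = (-8 - 3*0)² = (-8 + 0)² = (-8)² = 64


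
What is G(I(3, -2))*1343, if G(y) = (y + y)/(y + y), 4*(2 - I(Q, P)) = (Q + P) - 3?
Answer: 1343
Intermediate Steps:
I(Q, P) = 11/4 - P/4 - Q/4 (I(Q, P) = 2 - ((Q + P) - 3)/4 = 2 - ((P + Q) - 3)/4 = 2 - (-3 + P + Q)/4 = 2 + (3/4 - P/4 - Q/4) = 11/4 - P/4 - Q/4)
G(y) = 1 (G(y) = (2*y)/((2*y)) = (2*y)*(1/(2*y)) = 1)
G(I(3, -2))*1343 = 1*1343 = 1343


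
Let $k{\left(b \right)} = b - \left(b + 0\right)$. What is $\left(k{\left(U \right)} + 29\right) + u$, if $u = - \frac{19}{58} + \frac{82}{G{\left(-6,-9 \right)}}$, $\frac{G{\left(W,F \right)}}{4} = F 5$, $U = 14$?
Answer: $\frac{36823}{1305} \approx 28.217$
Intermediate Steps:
$G{\left(W,F \right)} = 20 F$ ($G{\left(W,F \right)} = 4 F 5 = 4 \cdot 5 F = 20 F$)
$u = - \frac{1022}{1305}$ ($u = - \frac{19}{58} + \frac{82}{20 \left(-9\right)} = \left(-19\right) \frac{1}{58} + \frac{82}{-180} = - \frac{19}{58} + 82 \left(- \frac{1}{180}\right) = - \frac{19}{58} - \frac{41}{90} = - \frac{1022}{1305} \approx -0.78314$)
$k{\left(b \right)} = 0$ ($k{\left(b \right)} = b - b = 0$)
$\left(k{\left(U \right)} + 29\right) + u = \left(0 + 29\right) - \frac{1022}{1305} = 29 - \frac{1022}{1305} = \frac{36823}{1305}$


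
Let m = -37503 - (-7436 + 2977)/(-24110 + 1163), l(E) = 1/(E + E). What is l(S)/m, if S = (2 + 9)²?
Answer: -22947/208261763600 ≈ -1.1018e-7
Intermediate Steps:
S = 121 (S = 11² = 121)
l(E) = 1/(2*E)
m = -860585800/22947 (m = -37503 - (-4459)/(-22947) = -37503 - (-4459)*(-1)/22947 = -37503 - 1*4459/22947 = -37503 - 4459/22947 = -860585800/22947 ≈ -37503.)
l(S)/m = ((½)/121)/(-860585800/22947) = ((½)*(1/121))*(-22947/860585800) = (1/242)*(-22947/860585800) = -22947/208261763600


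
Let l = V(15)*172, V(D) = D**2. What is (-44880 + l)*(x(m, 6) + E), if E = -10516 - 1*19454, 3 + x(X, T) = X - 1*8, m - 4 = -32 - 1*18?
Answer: 185566860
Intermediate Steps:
m = -46 (m = 4 + (-32 - 1*18) = 4 + (-32 - 18) = 4 - 50 = -46)
x(X, T) = -11 + X (x(X, T) = -3 + (X - 1*8) = -3 + (X - 8) = -3 + (-8 + X) = -11 + X)
E = -29970 (E = -10516 - 19454 = -29970)
l = 38700 (l = 15**2*172 = 225*172 = 38700)
(-44880 + l)*(x(m, 6) + E) = (-44880 + 38700)*((-11 - 46) - 29970) = -6180*(-57 - 29970) = -6180*(-30027) = 185566860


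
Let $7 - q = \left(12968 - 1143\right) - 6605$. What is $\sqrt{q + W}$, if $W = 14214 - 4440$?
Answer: $\sqrt{4561} \approx 67.535$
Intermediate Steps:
$W = 9774$
$q = -5213$ ($q = 7 - \left(\left(12968 - 1143\right) - 6605\right) = 7 - \left(11825 - 6605\right) = 7 - 5220 = -5213$)
$\sqrt{q + W} = \sqrt{-5213 + 9774} = \sqrt{4561}$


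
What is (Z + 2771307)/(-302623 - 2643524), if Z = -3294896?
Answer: 523589/2946147 ≈ 0.17772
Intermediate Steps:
(Z + 2771307)/(-302623 - 2643524) = (-3294896 + 2771307)/(-302623 - 2643524) = -523589/(-2946147) = -523589*(-1/2946147) = 523589/2946147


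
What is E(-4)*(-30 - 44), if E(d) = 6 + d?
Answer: -148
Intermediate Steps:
E(-4)*(-30 - 44) = (6 - 4)*(-30 - 44) = 2*(-74) = -148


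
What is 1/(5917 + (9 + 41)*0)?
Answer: 1/5917 ≈ 0.00016900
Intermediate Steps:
1/(5917 + (9 + 41)*0) = 1/(5917 + 50*0) = 1/(5917 + 0) = 1/5917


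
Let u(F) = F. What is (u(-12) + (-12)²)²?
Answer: 17424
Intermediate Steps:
(u(-12) + (-12)²)² = (-12 + (-12)²)² = (-12 + 144)² = 132² = 17424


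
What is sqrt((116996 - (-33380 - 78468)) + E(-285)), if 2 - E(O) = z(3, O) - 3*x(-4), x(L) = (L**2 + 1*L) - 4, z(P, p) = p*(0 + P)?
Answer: 15*sqrt(1021) ≈ 479.30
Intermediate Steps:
z(P, p) = P*p (z(P, p) = p*P = P*p)
x(L) = -4 + L + L**2 (x(L) = (L**2 + L) - 4 = (L + L**2) - 4 = -4 + L + L**2)
E(O) = 26 - 3*O (E(O) = 2 - (3*O - 3*(-4 - 4 + (-4)**2)) = 2 - (3*O - 3*(-4 - 4 + 16)) = 2 - (3*O - 3*8) = 2 - (3*O - 24) = 2 - (-24 + 3*O) = 2 + (24 - 3*O) = 26 - 3*O)
sqrt((116996 - (-33380 - 78468)) + E(-285)) = sqrt((116996 - (-33380 - 78468)) + (26 - 3*(-285))) = sqrt((116996 - 1*(-111848)) + (26 + 855)) = sqrt((116996 + 111848) + 881) = sqrt(228844 + 881) = sqrt(229725) = 15*sqrt(1021)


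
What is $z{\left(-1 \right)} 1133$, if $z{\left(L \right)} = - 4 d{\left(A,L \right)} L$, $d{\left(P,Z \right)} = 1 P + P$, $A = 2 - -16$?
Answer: $163152$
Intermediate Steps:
$A = 18$ ($A = 2 + 16 = 18$)
$d{\left(P,Z \right)} = 2 P$ ($d{\left(P,Z \right)} = P + P = 2 P$)
$z{\left(L \right)} = - 144 L$ ($z{\left(L \right)} = - 4 \cdot 2 \cdot 18 L = \left(-4\right) 36 L = - 144 L$)
$z{\left(-1 \right)} 1133 = \left(-144\right) \left(-1\right) 1133 = 144 \cdot 1133 = 163152$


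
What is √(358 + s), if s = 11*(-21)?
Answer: √127 ≈ 11.269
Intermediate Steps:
s = -231
√(358 + s) = √(358 - 231) = √127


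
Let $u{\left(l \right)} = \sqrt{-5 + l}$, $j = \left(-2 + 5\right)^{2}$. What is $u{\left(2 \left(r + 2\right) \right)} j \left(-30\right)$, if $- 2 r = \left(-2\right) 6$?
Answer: $- 270 \sqrt{11} \approx -895.49$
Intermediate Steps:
$j = 9$ ($j = 3^{2} = 9$)
$r = 6$ ($r = - \frac{\left(-2\right) 6}{2} = \left(- \frac{1}{2}\right) \left(-12\right) = 6$)
$u{\left(2 \left(r + 2\right) \right)} j \left(-30\right) = \sqrt{-5 + 2 \left(6 + 2\right)} 9 \left(-30\right) = \sqrt{-5 + 2 \cdot 8} \cdot 9 \left(-30\right) = \sqrt{-5 + 16} \cdot 9 \left(-30\right) = \sqrt{11} \cdot 9 \left(-30\right) = 9 \sqrt{11} \left(-30\right) = - 270 \sqrt{11}$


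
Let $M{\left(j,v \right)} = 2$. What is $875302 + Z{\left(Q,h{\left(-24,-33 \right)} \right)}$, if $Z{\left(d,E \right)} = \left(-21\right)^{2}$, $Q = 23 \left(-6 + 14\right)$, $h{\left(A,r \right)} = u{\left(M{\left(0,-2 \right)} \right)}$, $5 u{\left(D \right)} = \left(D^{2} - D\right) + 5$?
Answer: $875743$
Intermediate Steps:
$u{\left(D \right)} = 1 - \frac{D}{5} + \frac{D^{2}}{5}$ ($u{\left(D \right)} = \frac{\left(D^{2} - D\right) + 5}{5} = \frac{5 + D^{2} - D}{5} = 1 - \frac{D}{5} + \frac{D^{2}}{5}$)
$h{\left(A,r \right)} = \frac{7}{5}$ ($h{\left(A,r \right)} = 1 - \frac{2}{5} + \frac{2^{2}}{5} = 1 - \frac{2}{5} + \frac{1}{5} \cdot 4 = 1 - \frac{2}{5} + \frac{4}{5} = \frac{7}{5}$)
$Q = 184$ ($Q = 23 \cdot 8 = 184$)
$Z{\left(d,E \right)} = 441$
$875302 + Z{\left(Q,h{\left(-24,-33 \right)} \right)} = 875302 + 441 = 875743$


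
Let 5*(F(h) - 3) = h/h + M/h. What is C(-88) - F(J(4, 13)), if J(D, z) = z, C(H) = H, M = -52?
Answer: -452/5 ≈ -90.400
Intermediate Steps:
F(h) = 16/5 - 52/(5*h) (F(h) = 3 + (h/h - 52/h)/5 = 3 + (1 - 52/h)/5 = 3 + (1/5 - 52/(5*h)) = 16/5 - 52/(5*h))
C(-88) - F(J(4, 13)) = -88 - 4*(-13 + 4*13)/(5*13) = -88 - 4*(-13 + 52)/(5*13) = -88 - 4*39/(5*13) = -88 - 1*12/5 = -88 - 12/5 = -452/5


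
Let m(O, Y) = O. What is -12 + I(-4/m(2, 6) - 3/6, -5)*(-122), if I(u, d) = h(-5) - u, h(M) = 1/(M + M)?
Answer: -1524/5 ≈ -304.80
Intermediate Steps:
h(M) = 1/(2*M)
I(u, d) = -⅒ - u (I(u, d) = (½)/(-5) - u = (½)*(-⅕) - u = -⅒ - u)
-12 + I(-4/m(2, 6) - 3/6, -5)*(-122) = -12 + (-⅒ - (-4/2 - 3/6))*(-122) = -12 + (-⅒ - (-4*½ - 3*⅙))*(-122) = -12 + (-⅒ - (-2 - ½))*(-122) = -12 + (-⅒ - 1*(-5/2))*(-122) = -12 + (-⅒ + 5/2)*(-122) = -12 + (12/5)*(-122) = -12 - 1464/5 = -1524/5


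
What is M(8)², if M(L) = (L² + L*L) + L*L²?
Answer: 409600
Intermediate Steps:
M(L) = L³ + 2*L² (M(L) = (L² + L²) + L³ = 2*L² + L³ = L³ + 2*L²)
M(8)² = (8²*(2 + 8))² = (64*10)² = 640² = 409600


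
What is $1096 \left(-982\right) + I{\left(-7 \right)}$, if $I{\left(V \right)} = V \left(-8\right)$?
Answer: $-1076216$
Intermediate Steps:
$I{\left(V \right)} = - 8 V$
$1096 \left(-982\right) + I{\left(-7 \right)} = 1096 \left(-982\right) - -56 = -1076272 + 56 = -1076216$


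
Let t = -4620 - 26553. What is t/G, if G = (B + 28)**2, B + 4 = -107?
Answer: -31173/6889 ≈ -4.5250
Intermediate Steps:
B = -111 (B = -4 - 107 = -111)
G = 6889 (G = (-111 + 28)**2 = (-83)**2 = 6889)
t = -31173
t/G = -31173/6889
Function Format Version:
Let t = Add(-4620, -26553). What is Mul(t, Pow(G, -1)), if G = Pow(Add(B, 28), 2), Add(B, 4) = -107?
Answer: Rational(-31173, 6889) ≈ -4.5250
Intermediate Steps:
B = -111 (B = Add(-4, -107) = -111)
G = 6889 (G = Pow(Add(-111, 28), 2) = Pow(-83, 2) = 6889)
t = -31173
Mul(t, Pow(G, -1)) = Mul(-31173, Pow(6889, -1)) = Mul(-31173, Rational(1, 6889)) = Rational(-31173, 6889)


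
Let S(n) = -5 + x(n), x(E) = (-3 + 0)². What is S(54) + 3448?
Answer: 3452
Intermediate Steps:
x(E) = 9 (x(E) = (-3)² = 9)
S(n) = 4 (S(n) = -5 + 9 = 4)
S(54) + 3448 = 4 + 3448 = 3452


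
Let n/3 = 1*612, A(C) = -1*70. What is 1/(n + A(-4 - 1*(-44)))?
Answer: 1/1766 ≈ 0.00056625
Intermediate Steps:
A(C) = -70
n = 1836 (n = 3*(1*612) = 3*612 = 1836)
1/(n + A(-4 - 1*(-44))) = 1/(1836 - 70) = 1/1766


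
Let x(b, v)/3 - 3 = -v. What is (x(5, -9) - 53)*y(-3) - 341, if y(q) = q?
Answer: -290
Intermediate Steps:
x(b, v) = 9 - 3*v (x(b, v) = 9 + 3*(-v) = 9 - 3*v)
(x(5, -9) - 53)*y(-3) - 341 = ((9 - 3*(-9)) - 53)*(-3) - 341 = ((9 + 27) - 53)*(-3) - 341 = (36 - 53)*(-3) - 341 = -17*(-3) - 341 = 51 - 341 = -290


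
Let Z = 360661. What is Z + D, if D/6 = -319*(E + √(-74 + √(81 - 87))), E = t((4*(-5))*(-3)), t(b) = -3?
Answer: 366403 - 1914*√(-74 + I*√6) ≈ 3.6613e+5 - 16467.0*I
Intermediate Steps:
E = -3
D = 5742 - 1914*√(-74 + I*√6) (D = 6*(-319*(-3 + √(-74 + √(81 - 87)))) = 6*(-319*(-3 + √(-74 + √(-6)))) = 6*(-319*(-3 + √(-74 + I*√6))) = 6*(957 - 319*√(-74 + I*√6)) = 5742 - 1914*√(-74 + I*√6) ≈ 5469.5 - 16467.0*I)
Z + D = 360661 + (5742 - 1914*√(-74 + I*√6)) = 366403 - 1914*√(-74 + I*√6)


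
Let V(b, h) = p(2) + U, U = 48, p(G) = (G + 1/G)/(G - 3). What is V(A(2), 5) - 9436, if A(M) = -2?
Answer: -18781/2 ≈ -9390.5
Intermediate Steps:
p(G) = (G + 1/G)/(-3 + G)
V(b, h) = 91/2 (V(b, h) = (1 + 2**2)/(2*(-3 + 2)) + 48 = (1/2)*(1 + 4)/(-1) + 48 = (1/2)*(-1)*5 + 48 = -5/2 + 48 = 91/2)
V(A(2), 5) - 9436 = 91/2 - 9436 = -18781/2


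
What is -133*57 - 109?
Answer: -7690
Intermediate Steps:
-133*57 - 109 = -7581 - 109 = -7690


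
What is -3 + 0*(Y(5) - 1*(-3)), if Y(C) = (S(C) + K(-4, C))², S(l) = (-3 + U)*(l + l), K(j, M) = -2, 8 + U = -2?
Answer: -3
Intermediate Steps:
U = -10 (U = -8 - 2 = -10)
S(l) = -26*l (S(l) = (-3 - 10)*(l + l) = -26*l)
Y(C) = (-2 - 26*C)² (Y(C) = (-26*C - 2)² = (-2 - 26*C)²)
-3 + 0*(Y(5) - 1*(-3)) = -3 + 0*(4*(1 + 13*5)² - 1*(-3)) = -3 + 0*(4*(1 + 65)² + 3) = -3 + 0*(4*66² + 3) = -3 + 0*(4*4356 + 3) = -3 + 0*(17424 + 3) = -3 + 0*17427 = -3 + 0 = -3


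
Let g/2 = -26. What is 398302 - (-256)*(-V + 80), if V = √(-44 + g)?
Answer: 418782 - 1024*I*√6 ≈ 4.1878e+5 - 2508.3*I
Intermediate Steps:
g = -52 (g = 2*(-26) = -52)
V = 4*I*√6 (V = √(-44 - 52) = √(-96) = 4*I*√6 ≈ 9.798*I)
398302 - (-256)*(-V + 80) = 398302 - (-256)*(-4*I*√6 + 80) = 398302 - (-256)*(80 - 4*I*√6) = 398302 - (-20480 + 1024*I*√6) = 398302 + (20480 - 1024*I*√6) = 418782 - 1024*I*√6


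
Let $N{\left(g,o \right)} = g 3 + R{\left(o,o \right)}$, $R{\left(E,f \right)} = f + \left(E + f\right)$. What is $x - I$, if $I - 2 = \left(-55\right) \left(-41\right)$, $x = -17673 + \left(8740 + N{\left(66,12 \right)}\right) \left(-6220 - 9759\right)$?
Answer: $-143415476$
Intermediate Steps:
$R{\left(E,f \right)} = E + 2 f$
$N{\left(g,o \right)} = 3 g + 3 o$ ($N{\left(g,o \right)} = g 3 + \left(o + 2 o\right) = 3 g + 3 o$)
$x = -143413219$ ($x = -17673 + \left(8740 + \left(3 \cdot 66 + 3 \cdot 12\right)\right) \left(-6220 - 9759\right) = -17673 + \left(8740 + \left(198 + 36\right)\right) \left(-15979\right) = -17673 + \left(8740 + 234\right) \left(-15979\right) = -17673 + 8974 \left(-15979\right) = -17673 - 143395546 = -143413219$)
$I = 2257$ ($I = 2 - -2255 = 2 + 2255 = 2257$)
$x - I = -143413219 - 2257 = -143415476$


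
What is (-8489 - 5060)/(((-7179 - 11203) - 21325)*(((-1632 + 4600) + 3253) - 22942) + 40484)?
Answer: -13549/663981231 ≈ -2.0406e-5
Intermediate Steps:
(-8489 - 5060)/(((-7179 - 11203) - 21325)*(((-1632 + 4600) + 3253) - 22942) + 40484) = -13549/((-18382 - 21325)*((2968 + 3253) - 22942) + 40484) = -13549/(-39707*(6221 - 22942) + 40484) = -13549/(-39707*(-16721) + 40484) = -13549/(663940747 + 40484) = -13549/663981231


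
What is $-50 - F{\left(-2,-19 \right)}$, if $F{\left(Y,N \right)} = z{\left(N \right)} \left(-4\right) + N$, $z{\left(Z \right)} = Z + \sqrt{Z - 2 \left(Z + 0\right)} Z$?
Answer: $-107 - 76 \sqrt{19} \approx -438.28$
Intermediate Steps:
$z{\left(Z \right)} = Z + Z \sqrt{- Z}$ ($z{\left(Z \right)} = Z + \sqrt{Z - 2 Z} Z = Z + \sqrt{- Z} Z = Z + Z \sqrt{- Z}$)
$F{\left(Y,N \right)} = - 3 N + 4 \left(- N\right)^{\frac{3}{2}}$ ($F{\left(Y,N \right)} = \left(N - \left(- N\right)^{\frac{3}{2}}\right) \left(-4\right) + N = \left(- 4 N + 4 \left(- N\right)^{\frac{3}{2}}\right) + N = - 3 N + 4 \left(- N\right)^{\frac{3}{2}}$)
$-50 - F{\left(-2,-19 \right)} = -50 - \left(\left(-3\right) \left(-19\right) + 4 \left(\left(-1\right) \left(-19\right)\right)^{\frac{3}{2}}\right) = -50 - \left(57 + 4 \cdot 19^{\frac{3}{2}}\right) = -50 - \left(57 + 4 \cdot 19 \sqrt{19}\right) = -50 - \left(57 + 76 \sqrt{19}\right) = -107 - 76 \sqrt{19}$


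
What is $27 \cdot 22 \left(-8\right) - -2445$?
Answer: $-2307$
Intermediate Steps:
$27 \cdot 22 \left(-8\right) - -2445 = 594 \left(-8\right) + 2445 = -4752 + 2445 = -2307$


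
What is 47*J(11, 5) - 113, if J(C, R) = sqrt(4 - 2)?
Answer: -113 + 47*sqrt(2) ≈ -46.532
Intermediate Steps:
J(C, R) = sqrt(2)
47*J(11, 5) - 113 = 47*sqrt(2) - 113 = -113 + 47*sqrt(2)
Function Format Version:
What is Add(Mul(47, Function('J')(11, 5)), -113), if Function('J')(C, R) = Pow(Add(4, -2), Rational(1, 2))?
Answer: Add(-113, Mul(47, Pow(2, Rational(1, 2)))) ≈ -46.532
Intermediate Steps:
Function('J')(C, R) = Pow(2, Rational(1, 2))
Add(Mul(47, Function('J')(11, 5)), -113) = Add(Mul(47, Pow(2, Rational(1, 2))), -113) = Add(-113, Mul(47, Pow(2, Rational(1, 2))))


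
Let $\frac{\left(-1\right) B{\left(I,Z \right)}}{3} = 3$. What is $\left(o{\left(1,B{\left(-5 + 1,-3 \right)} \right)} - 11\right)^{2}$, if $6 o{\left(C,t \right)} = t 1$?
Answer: $\frac{625}{4} \approx 156.25$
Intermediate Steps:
$B{\left(I,Z \right)} = -9$ ($B{\left(I,Z \right)} = \left(-3\right) 3 = -9$)
$o{\left(C,t \right)} = \frac{t}{6}$ ($o{\left(C,t \right)} = \frac{t 1}{6} = \frac{t}{6}$)
$\left(o{\left(1,B{\left(-5 + 1,-3 \right)} \right)} - 11\right)^{2} = \left(\frac{1}{6} \left(-9\right) - 11\right)^{2} = \left(- \frac{3}{2} - 11\right)^{2} = \left(- \frac{25}{2}\right)^{2} = \frac{625}{4}$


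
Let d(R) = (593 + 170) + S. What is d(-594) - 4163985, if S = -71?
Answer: -4163293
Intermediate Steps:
d(R) = 692 (d(R) = (593 + 170) - 71 = 763 - 71 = 692)
d(-594) - 4163985 = 692 - 4163985 = -4163293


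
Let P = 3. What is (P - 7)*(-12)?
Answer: 48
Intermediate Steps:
(P - 7)*(-12) = (3 - 7)*(-12) = -4*(-12) = 48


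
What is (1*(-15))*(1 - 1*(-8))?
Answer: -135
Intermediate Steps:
(1*(-15))*(1 - 1*(-8)) = -15*(1 + 8) = -15*9 = -135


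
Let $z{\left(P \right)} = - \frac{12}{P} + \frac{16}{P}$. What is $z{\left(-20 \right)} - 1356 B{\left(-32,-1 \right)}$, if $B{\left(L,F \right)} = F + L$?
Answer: $\frac{223739}{5} \approx 44748.0$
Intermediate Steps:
$z{\left(P \right)} = \frac{4}{P}$
$z{\left(-20 \right)} - 1356 B{\left(-32,-1 \right)} = \frac{4}{-20} - 1356 \left(-1 - 32\right) = 4 \left(- \frac{1}{20}\right) - -44748 = - \frac{1}{5} + 44748 = \frac{223739}{5}$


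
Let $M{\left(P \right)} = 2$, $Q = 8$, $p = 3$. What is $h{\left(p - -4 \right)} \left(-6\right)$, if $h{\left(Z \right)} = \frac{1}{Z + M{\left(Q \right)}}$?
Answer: $- \frac{2}{3} \approx -0.66667$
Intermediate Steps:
$h{\left(Z \right)} = \frac{1}{2 + Z}$ ($h{\left(Z \right)} = \frac{1}{Z + 2} = \frac{1}{2 + Z}$)
$h{\left(p - -4 \right)} \left(-6\right) = \frac{1}{2 + \left(3 - -4\right)} \left(-6\right) = \frac{1}{2 + \left(3 + 4\right)} \left(-6\right) = \frac{1}{2 + 7} \left(-6\right) = \frac{1}{9} \left(-6\right) = - \frac{2}{3}$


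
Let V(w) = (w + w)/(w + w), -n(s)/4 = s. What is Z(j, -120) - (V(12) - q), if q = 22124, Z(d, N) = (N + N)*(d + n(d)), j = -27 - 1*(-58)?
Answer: 44443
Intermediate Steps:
n(s) = -4*s
j = 31 (j = -27 + 58 = 31)
V(w) = 1 (V(w) = (2*w)/((2*w)) = (2*w)*(1/(2*w)) = 1)
Z(d, N) = -6*N*d (Z(d, N) = (N + N)*(d - 4*d) = (2*N)*(-3*d) = -6*N*d)
Z(j, -120) - (V(12) - q) = -6*(-120)*31 - (1 - 1*22124) = 22320 - (1 - 22124) = 22320 - 1*(-22123) = 22320 + 22123 = 44443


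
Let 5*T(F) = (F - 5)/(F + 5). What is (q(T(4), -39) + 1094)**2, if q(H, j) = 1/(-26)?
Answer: 809004249/676 ≈ 1.1968e+6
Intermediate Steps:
T(F) = (-5 + F)/(5*(5 + F)) (T(F) = ((F - 5)/(F + 5))/5 = ((-5 + F)/(5 + F))/5 = (-5 + F)/(5*(5 + F)))
q(H, j) = -1/26
(q(T(4), -39) + 1094)**2 = (-1/26 + 1094)**2 = (28443/26)**2 = 809004249/676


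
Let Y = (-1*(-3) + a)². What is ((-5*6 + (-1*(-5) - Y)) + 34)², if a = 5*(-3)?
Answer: 18225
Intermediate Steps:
a = -15
Y = 144 (Y = (-1*(-3) - 15)² = (3 - 15)² = (-12)² = 144)
((-5*6 + (-1*(-5) - Y)) + 34)² = ((-5*6 + (-1*(-5) - 1*144)) + 34)² = ((-30 + (5 - 144)) + 34)² = ((-30 - 139) + 34)² = (-169 + 34)² = (-135)² = 18225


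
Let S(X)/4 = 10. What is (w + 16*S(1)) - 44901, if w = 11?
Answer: -44250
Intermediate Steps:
S(X) = 40 (S(X) = 4*10 = 40)
(w + 16*S(1)) - 44901 = (11 + 16*40) - 44901 = (11 + 640) - 44901 = 651 - 44901 = -44250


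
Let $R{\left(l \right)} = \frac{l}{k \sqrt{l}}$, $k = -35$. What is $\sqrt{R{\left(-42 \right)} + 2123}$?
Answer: $\frac{\sqrt{2600675 - 35 i \sqrt{42}}}{35} \approx 46.076 - 0.0020093 i$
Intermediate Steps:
$R{\left(l \right)} = - \frac{\sqrt{l}}{35}$ ($R{\left(l \right)} = \frac{l}{\left(-35\right) \sqrt{l}} = l \left(- \frac{1}{35 \sqrt{l}}\right) = - \frac{\sqrt{l}}{35}$)
$\sqrt{R{\left(-42 \right)} + 2123} = \sqrt{- \frac{\sqrt{-42}}{35} + 2123} = \sqrt{- \frac{i \sqrt{42}}{35} + 2123} = \sqrt{2123 - \frac{i \sqrt{42}}{35}}$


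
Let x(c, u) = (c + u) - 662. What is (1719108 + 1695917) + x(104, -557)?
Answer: 3413910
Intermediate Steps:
x(c, u) = -662 + c + u
(1719108 + 1695917) + x(104, -557) = (1719108 + 1695917) + (-662 + 104 - 557) = 3415025 - 1115 = 3413910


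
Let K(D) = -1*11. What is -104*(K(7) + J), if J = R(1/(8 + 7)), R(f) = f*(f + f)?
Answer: 257192/225 ≈ 1143.1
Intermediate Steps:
R(f) = 2*f² (R(f) = f*(2*f) = 2*f²)
K(D) = -11
J = 2/225 (J = 2*(1/(8 + 7))² = 2*(1/15)² = 2*(1/225) = 2/225 ≈ 0.0088889)
-104*(K(7) + J) = -104*(-11 + 2/225) = -104*(-2473/225) = 257192/225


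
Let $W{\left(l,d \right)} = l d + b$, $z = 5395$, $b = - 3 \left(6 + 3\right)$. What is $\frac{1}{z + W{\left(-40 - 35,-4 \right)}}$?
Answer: $\frac{1}{5668} \approx 0.00017643$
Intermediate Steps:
$b = -27$ ($b = \left(-3\right) 9 = -27$)
$W{\left(l,d \right)} = -27 + d l$ ($W{\left(l,d \right)} = l d - 27 = d l - 27 = -27 + d l$)
$\frac{1}{z + W{\left(-40 - 35,-4 \right)}} = \frac{1}{5395 - \left(27 + 4 \left(-40 - 35\right)\right)} = \frac{1}{5395 - -273} = \frac{1}{5395 + \left(-27 + 300\right)} = \frac{1}{5395 + 273} = \frac{1}{5668}$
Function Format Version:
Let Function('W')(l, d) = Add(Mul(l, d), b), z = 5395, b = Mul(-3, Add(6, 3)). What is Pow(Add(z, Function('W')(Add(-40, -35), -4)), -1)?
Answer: Rational(1, 5668) ≈ 0.00017643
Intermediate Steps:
b = -27 (b = Mul(-3, 9) = -27)
Function('W')(l, d) = Add(-27, Mul(d, l)) (Function('W')(l, d) = Add(Mul(l, d), -27) = Add(Mul(d, l), -27) = Add(-27, Mul(d, l)))
Pow(Add(z, Function('W')(Add(-40, -35), -4)), -1) = Pow(Add(5395, Add(-27, Mul(-4, Add(-40, -35)))), -1) = Pow(Add(5395, Add(-27, Mul(-4, -75))), -1) = Pow(Add(5395, Add(-27, 300)), -1) = Pow(Add(5395, 273), -1) = Pow(5668, -1) = Rational(1, 5668)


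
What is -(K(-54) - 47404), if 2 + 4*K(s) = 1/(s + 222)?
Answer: 31855823/672 ≈ 47405.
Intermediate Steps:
K(s) = -½ + 1/(4*(222 + s)) (K(s) = -½ + 1/(4*(s + 222)) = -½ + 1/(4*(222 + s)))
-(K(-54) - 47404) = -((-443 - 2*(-54))/(4*(222 - 54)) - 47404) = -((¼)*(-443 + 108)/168 - 47404) = -((¼)*(1/168)*(-335) - 47404) = -(-335/672 - 47404) = -1*(-31855823/672) = 31855823/672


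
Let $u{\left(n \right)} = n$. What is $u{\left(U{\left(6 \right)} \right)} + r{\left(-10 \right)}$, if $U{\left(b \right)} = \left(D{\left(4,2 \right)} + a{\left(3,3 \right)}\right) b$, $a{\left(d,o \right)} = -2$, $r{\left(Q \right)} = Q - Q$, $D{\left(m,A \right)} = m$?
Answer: $12$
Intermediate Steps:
$r{\left(Q \right)} = 0$
$U{\left(b \right)} = 2 b$ ($U{\left(b \right)} = \left(4 - 2\right) b = 2 b$)
$u{\left(U{\left(6 \right)} \right)} + r{\left(-10 \right)} = 2 \cdot 6 + 0 = 12 + 0 = 12$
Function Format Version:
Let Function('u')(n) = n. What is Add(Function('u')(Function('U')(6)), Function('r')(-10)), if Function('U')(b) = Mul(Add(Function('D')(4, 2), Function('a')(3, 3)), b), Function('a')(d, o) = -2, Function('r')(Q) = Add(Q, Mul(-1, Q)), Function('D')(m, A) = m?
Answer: 12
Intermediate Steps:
Function('r')(Q) = 0
Function('U')(b) = Mul(2, b) (Function('U')(b) = Mul(Add(4, -2), b) = Mul(2, b))
Add(Function('u')(Function('U')(6)), Function('r')(-10)) = Add(Mul(2, 6), 0) = Add(12, 0) = 12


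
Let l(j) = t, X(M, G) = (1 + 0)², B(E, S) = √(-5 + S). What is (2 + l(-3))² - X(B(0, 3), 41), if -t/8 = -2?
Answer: 323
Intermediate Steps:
X(M, G) = 1 (X(M, G) = 1² = 1)
t = 16 (t = -8*(-2) = 16)
l(j) = 16
(2 + l(-3))² - X(B(0, 3), 41) = (2 + 16)² - 1*1 = 18² - 1 = 324 - 1 = 323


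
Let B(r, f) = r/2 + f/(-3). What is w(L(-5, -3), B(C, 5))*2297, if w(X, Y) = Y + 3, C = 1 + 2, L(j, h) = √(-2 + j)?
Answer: 39049/6 ≈ 6508.2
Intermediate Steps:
C = 3
B(r, f) = r/2 - f/3 (B(r, f) = r*(½) + f*(-⅓) = r/2 - f/3)
w(X, Y) = 3 + Y
w(L(-5, -3), B(C, 5))*2297 = (3 + ((½)*3 - ⅓*5))*2297 = (3 + (3/2 - 5/3))*2297 = (3 - ⅙)*2297 = (17/6)*2297 = 39049/6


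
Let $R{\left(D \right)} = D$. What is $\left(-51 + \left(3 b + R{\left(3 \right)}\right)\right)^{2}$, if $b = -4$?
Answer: $3600$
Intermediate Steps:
$\left(-51 + \left(3 b + R{\left(3 \right)}\right)\right)^{2} = \left(-51 + \left(3 \left(-4\right) + 3\right)\right)^{2} = \left(-51 + \left(-12 + 3\right)\right)^{2} = \left(-51 - 9\right)^{2} = \left(-60\right)^{2} = 3600$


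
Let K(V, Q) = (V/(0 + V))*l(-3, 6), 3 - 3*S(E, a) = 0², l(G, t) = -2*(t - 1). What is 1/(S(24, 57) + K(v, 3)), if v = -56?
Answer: -⅑ ≈ -0.11111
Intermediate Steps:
l(G, t) = 2 - 2*t (l(G, t) = -2*(-1 + t) = 2 - 2*t)
S(E, a) = 1 (S(E, a) = 1 - ⅓*0² = 1 - ⅓*0 = 1 + 0 = 1)
K(V, Q) = -10 (K(V, Q) = (V/(0 + V))*(2 - 2*6) = (V/V)*(2 - 12) = 1*(-10) = -10)
1/(S(24, 57) + K(v, 3)) = 1/(1 - 10) = 1/(-9) = -⅑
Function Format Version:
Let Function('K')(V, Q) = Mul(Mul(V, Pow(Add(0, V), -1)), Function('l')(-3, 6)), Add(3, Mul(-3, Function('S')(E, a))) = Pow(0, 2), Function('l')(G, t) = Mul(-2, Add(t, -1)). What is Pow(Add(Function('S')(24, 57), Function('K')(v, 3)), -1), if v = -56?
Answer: Rational(-1, 9) ≈ -0.11111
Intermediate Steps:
Function('l')(G, t) = Add(2, Mul(-2, t)) (Function('l')(G, t) = Mul(-2, Add(-1, t)) = Add(2, Mul(-2, t)))
Function('S')(E, a) = 1 (Function('S')(E, a) = Add(1, Mul(Rational(-1, 3), Pow(0, 2))) = Add(1, Mul(Rational(-1, 3), 0)) = Add(1, 0) = 1)
Function('K')(V, Q) = -10 (Function('K')(V, Q) = Mul(Mul(V, Pow(Add(0, V), -1)), Add(2, Mul(-2, 6))) = Mul(Mul(V, Pow(V, -1)), Add(2, -12)) = Mul(1, -10) = -10)
Pow(Add(Function('S')(24, 57), Function('K')(v, 3)), -1) = Pow(Add(1, -10), -1) = Pow(-9, -1) = Rational(-1, 9)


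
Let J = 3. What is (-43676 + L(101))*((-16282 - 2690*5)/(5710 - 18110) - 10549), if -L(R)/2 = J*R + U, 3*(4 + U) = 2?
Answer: 2171337636871/4650 ≈ 4.6695e+8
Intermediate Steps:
U = -10/3 (U = -4 + (⅓)*2 = -4 + ⅔ = -10/3 ≈ -3.3333)
L(R) = 20/3 - 6*R (L(R) = -2*(3*R - 10/3) = -2*(-10/3 + 3*R) = 20/3 - 6*R)
(-43676 + L(101))*((-16282 - 2690*5)/(5710 - 18110) - 10549) = (-43676 + (20/3 - 6*101))*((-16282 - 2690*5)/(5710 - 18110) - 10549) = (-43676 + (20/3 - 606))*((-16282 - 13450)/(-12400) - 10549) = (-43676 - 1798/3)*(-29732*(-1/12400) - 10549) = -132826*(7433/3100 - 10549)/3 = -132826/3*(-32694467/3100) = 2171337636871/4650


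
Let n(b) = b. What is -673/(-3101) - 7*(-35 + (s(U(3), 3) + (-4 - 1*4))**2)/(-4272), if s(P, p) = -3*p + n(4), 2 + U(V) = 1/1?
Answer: 2891897/6623736 ≈ 0.43660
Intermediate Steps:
U(V) = -1 (U(V) = -2 + 1/1 = -2 + 1 = -1)
s(P, p) = 4 - 3*p (s(P, p) = -3*p + 4 = 4 - 3*p)
-673/(-3101) - 7*(-35 + (s(U(3), 3) + (-4 - 1*4))**2)/(-4272) = -673/(-3101) - 7*(-35 + ((4 - 3*3) + (-4 - 1*4))**2)/(-4272) = -673*(-1/3101) - 7*(-35 + ((4 - 9) + (-4 - 4))**2)*(-1/4272) = 673/3101 - 7*(-35 + (-5 - 8)**2)*(-1/4272) = 673/3101 - 7*(-35 + (-13)**2)*(-1/4272) = 673/3101 - 7*(-35 + 169)*(-1/4272) = 673/3101 - 7*134*(-1/4272) = 673/3101 - 938*(-1/4272) = 673/3101 + 469/2136 = 2891897/6623736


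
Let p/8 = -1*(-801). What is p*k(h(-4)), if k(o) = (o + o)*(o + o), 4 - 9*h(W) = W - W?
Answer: 45568/9 ≈ 5063.1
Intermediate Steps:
h(W) = 4/9 (h(W) = 4/9 - (W - W)/9 = 4/9 - ⅑*0 = 4/9 + 0 = 4/9)
k(o) = 4*o² (k(o) = (2*o)*(2*o) = 4*o²)
p = 6408 (p = 8*(-1*(-801)) = 8*801 = 6408)
p*k(h(-4)) = 6408*(4*(4/9)²) = 6408*(4*(16/81)) = 6408*(64/81) = 45568/9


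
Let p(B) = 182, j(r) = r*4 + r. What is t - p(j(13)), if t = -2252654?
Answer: -2252836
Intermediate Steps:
j(r) = 5*r (j(r) = 4*r + r = 5*r)
t - p(j(13)) = -2252654 - 1*182 = -2252654 - 182 = -2252836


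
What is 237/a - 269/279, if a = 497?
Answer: -67570/138663 ≈ -0.48730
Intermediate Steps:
237/a - 269/279 = 237/497 - 269/279 = -67570/138663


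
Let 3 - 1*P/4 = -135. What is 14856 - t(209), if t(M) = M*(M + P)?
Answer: -144193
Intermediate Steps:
P = 552 (P = 12 - 4*(-135) = 12 + 540 = 552)
t(M) = M*(552 + M) (t(M) = M*(M + 552) = M*(552 + M))
14856 - t(209) = 14856 - 209*(552 + 209) = 14856 - 209*761 = 14856 - 1*159049 = 14856 - 159049 = -144193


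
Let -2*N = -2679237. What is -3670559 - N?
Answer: -10020355/2 ≈ -5.0102e+6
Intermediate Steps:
N = 2679237/2 (N = -1/2*(-2679237) = 2679237/2 ≈ 1.3396e+6)
-3670559 - N = -3670559 - 1*2679237/2 = -3670559 - 2679237/2 = -10020355/2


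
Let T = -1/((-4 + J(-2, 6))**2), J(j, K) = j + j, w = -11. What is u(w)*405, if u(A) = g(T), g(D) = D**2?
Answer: 405/4096 ≈ 0.098877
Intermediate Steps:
J(j, K) = 2*j
T = -1/64 (T = -1/((-4 + 2*(-2))**2) = -1/((-4 - 4)**2) = -1/((-8)**2) = -1/64 ≈ -0.015625)
u(A) = 1/4096 (u(A) = (-1/64)**2 = 1/4096)
u(w)*405 = (1/4096)*405 = 405/4096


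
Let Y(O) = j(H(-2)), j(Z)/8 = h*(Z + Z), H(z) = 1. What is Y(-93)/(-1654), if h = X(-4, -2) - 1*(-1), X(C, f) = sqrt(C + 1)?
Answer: -8/827 - 8*I*sqrt(3)/827 ≈ -0.0096735 - 0.016755*I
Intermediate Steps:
X(C, f) = sqrt(1 + C)
h = 1 + I*sqrt(3) (h = sqrt(1 - 4) - 1*(-1) = sqrt(-3) + 1 = I*sqrt(3) + 1 = 1 + I*sqrt(3) ≈ 1.0 + 1.732*I)
j(Z) = 16*Z*(1 + I*sqrt(3)) (j(Z) = 8*((1 + I*sqrt(3))*(Z + Z)) = 8*((1 + I*sqrt(3))*(2*Z)) = 8*(2*Z*(1 + I*sqrt(3))) = 16*Z*(1 + I*sqrt(3)))
Y(O) = 16 + 16*I*sqrt(3) (Y(O) = 16*1*(1 + I*sqrt(3)) = 16 + 16*I*sqrt(3))
Y(-93)/(-1654) = (16 + 16*I*sqrt(3))/(-1654) = (16 + 16*I*sqrt(3))*(-1/1654) = -8/827 - 8*I*sqrt(3)/827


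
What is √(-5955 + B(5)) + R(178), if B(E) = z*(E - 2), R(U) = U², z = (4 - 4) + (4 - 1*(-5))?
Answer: 31684 + 2*I*√1482 ≈ 31684.0 + 76.994*I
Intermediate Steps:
z = 9 (z = 0 + (4 + 5) = 0 + 9 = 9)
B(E) = -18 + 9*E (B(E) = 9*(E - 2) = 9*(-2 + E) = -18 + 9*E)
√(-5955 + B(5)) + R(178) = √(-5955 + (-18 + 9*5)) + 178² = √(-5955 + (-18 + 45)) + 31684 = √(-5955 + 27) + 31684 = √(-5928) + 31684 = 2*I*√1482 + 31684 = 31684 + 2*I*√1482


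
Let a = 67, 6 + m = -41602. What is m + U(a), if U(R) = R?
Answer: -41541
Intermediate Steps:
m = -41608 (m = -6 - 41602 = -41608)
m + U(a) = -41608 + 67 = -41541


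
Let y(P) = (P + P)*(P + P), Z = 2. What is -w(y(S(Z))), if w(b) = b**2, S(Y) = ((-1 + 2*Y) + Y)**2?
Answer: -6250000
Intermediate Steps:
S(Y) = (-1 + 3*Y)**2
y(P) = 4*P**2 (y(P) = (2*P)*(2*P) = 4*P**2)
-w(y(S(Z))) = -(4*((-1 + 3*2)**2)**2)**2 = -(4*((-1 + 6)**2)**2)**2 = -(4*(5**2)**2)**2 = -(4*25**2)**2 = -(4*625)**2 = -1*2500**2 = -1*6250000 = -6250000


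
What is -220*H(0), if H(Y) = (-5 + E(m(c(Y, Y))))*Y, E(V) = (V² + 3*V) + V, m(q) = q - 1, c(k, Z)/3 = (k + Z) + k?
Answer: 0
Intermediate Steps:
c(k, Z) = 3*Z + 6*k (c(k, Z) = 3*((k + Z) + k) = 3*((Z + k) + k) = 3*(Z + 2*k) = 3*Z + 6*k)
m(q) = -1 + q
E(V) = V² + 4*V
H(Y) = Y*(-5 + (-1 + 9*Y)*(3 + 9*Y)) (H(Y) = (-5 + (-1 + (3*Y + 6*Y))*(4 + (-1 + (3*Y + 6*Y))))*Y = (-5 + (-1 + 9*Y)*(4 + (-1 + 9*Y)))*Y = (-5 + (-1 + 9*Y)*(3 + 9*Y))*Y = Y*(-5 + (-1 + 9*Y)*(3 + 9*Y)))
-220*H(0) = -0*(-8 + 18*0 + 81*0²) = -0*(-8 + 0 + 81*0) = -0*(-8 + 0 + 0) = -0*(-8) = -220*0 = 0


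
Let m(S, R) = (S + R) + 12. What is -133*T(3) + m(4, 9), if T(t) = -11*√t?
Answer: 25 + 1463*√3 ≈ 2559.0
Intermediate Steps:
m(S, R) = 12 + R + S (m(S, R) = (R + S) + 12 = 12 + R + S)
-133*T(3) + m(4, 9) = -(-1463)*√3 + (12 + 9 + 4) = 1463*√3 + 25 = 25 + 1463*√3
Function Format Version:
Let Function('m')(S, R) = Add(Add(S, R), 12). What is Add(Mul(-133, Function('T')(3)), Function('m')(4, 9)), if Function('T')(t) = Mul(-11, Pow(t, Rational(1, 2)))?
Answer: Add(25, Mul(1463, Pow(3, Rational(1, 2)))) ≈ 2559.0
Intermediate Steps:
Function('m')(S, R) = Add(12, R, S) (Function('m')(S, R) = Add(Add(R, S), 12) = Add(12, R, S))
Add(Mul(-133, Function('T')(3)), Function('m')(4, 9)) = Add(Mul(-133, Mul(-11, Pow(3, Rational(1, 2)))), Add(12, 9, 4)) = Add(Mul(1463, Pow(3, Rational(1, 2))), 25) = Add(25, Mul(1463, Pow(3, Rational(1, 2))))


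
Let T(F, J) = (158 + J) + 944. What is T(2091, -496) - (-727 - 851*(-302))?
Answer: -255669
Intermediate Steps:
T(F, J) = 1102 + J
T(2091, -496) - (-727 - 851*(-302)) = (1102 - 496) - (-727 - 851*(-302)) = 606 - (-727 + 257002) = 606 - 1*256275 = 606 - 256275 = -255669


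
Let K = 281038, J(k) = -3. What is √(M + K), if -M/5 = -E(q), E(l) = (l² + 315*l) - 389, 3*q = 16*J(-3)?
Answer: √255173 ≈ 505.15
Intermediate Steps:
q = -16 (q = (16*(-3))/3 = (⅓)*(-48) = -16)
E(l) = -389 + l² + 315*l
M = -25865 (M = -(-5)*(-389 + (-16)² + 315*(-16)) = -(-5)*(-389 + 256 - 5040) = -(-5)*(-5173) = -5*5173 = -25865)
√(M + K) = √(-25865 + 281038) = √255173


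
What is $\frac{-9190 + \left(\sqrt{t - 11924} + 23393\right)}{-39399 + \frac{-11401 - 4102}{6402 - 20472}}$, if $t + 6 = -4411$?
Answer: $- \frac{199836210}{554328427} - \frac{14070 i \sqrt{16341}}{554328427} \approx -0.3605 - 0.0032446 i$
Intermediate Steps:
$t = -4417$ ($t = -6 - 4411 = -4417$)
$\frac{-9190 + \left(\sqrt{t - 11924} + 23393\right)}{-39399 + \frac{-11401 - 4102}{6402 - 20472}} = \frac{-9190 + \left(\sqrt{-4417 - 11924} + 23393\right)}{-39399 + \frac{-11401 - 4102}{6402 - 20472}} = \frac{-9190 + \left(\sqrt{-16341} + 23393\right)}{-39399 - \frac{15503}{-14070}} = \frac{-9190 + \left(i \sqrt{16341} + 23393\right)}{-39399 - - \frac{15503}{14070}} = \frac{-9190 + \left(23393 + i \sqrt{16341}\right)}{-39399 + \frac{15503}{14070}} = \frac{14203 + i \sqrt{16341}}{- \frac{554328427}{14070}} = \left(14203 + i \sqrt{16341}\right) \left(- \frac{14070}{554328427}\right) = - \frac{199836210}{554328427} - \frac{14070 i \sqrt{16341}}{554328427}$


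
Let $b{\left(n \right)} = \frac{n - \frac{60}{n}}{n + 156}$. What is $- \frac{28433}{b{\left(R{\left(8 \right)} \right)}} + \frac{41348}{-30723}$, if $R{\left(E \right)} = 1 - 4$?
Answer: $- \frac{7861964879}{30723} \approx -2.559 \cdot 10^{5}$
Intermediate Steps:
$R{\left(E \right)} = -3$
$b{\left(n \right)} = \frac{n - \frac{60}{n}}{156 + n}$
$- \frac{28433}{b{\left(R{\left(8 \right)} \right)}} + \frac{41348}{-30723} = - \frac{28433}{\frac{1}{-3} \frac{1}{156 - 3} \left(-60 + \left(-3\right)^{2}\right)} + \frac{41348}{-30723} = - \frac{28433}{\left(- \frac{1}{3}\right) \frac{1}{153} \left(-60 + 9\right)} + 41348 \left(- \frac{1}{30723}\right) = - \frac{28433}{\left(- \frac{1}{3}\right) \frac{1}{153} \left(-51\right)} - \frac{41348}{30723} = - 28433 \frac{1}{\frac{1}{9}} - \frac{41348}{30723} = \left(-28433\right) 9 - \frac{41348}{30723} = -255897 - \frac{41348}{30723} = - \frac{7861964879}{30723}$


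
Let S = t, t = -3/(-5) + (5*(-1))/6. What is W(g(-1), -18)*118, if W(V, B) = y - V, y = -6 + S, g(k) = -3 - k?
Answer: -7493/15 ≈ -499.53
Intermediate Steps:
t = -7/30 (t = -3*(-⅕) - 5*⅙ = ⅗ - ⅚ = -7/30 ≈ -0.23333)
S = -7/30 ≈ -0.23333
y = -187/30 (y = -6 - 7/30 = -187/30 ≈ -6.2333)
W(V, B) = -187/30 - V
W(g(-1), -18)*118 = (-187/30 - (-3 - 1*(-1)))*118 = (-187/30 - (-3 + 1))*118 = (-187/30 - 1*(-2))*118 = (-187/30 + 2)*118 = -127/30*118 = -7493/15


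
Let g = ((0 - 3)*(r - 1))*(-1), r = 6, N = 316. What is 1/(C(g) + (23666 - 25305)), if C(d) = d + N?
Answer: -1/1308 ≈ -0.00076453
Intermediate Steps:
g = 15 (g = ((0 - 3)*(6 - 1))*(-1) = -3*5*(-1) = -15*(-1) = 15)
C(d) = 316 + d (C(d) = d + 316 = 316 + d)
1/(C(g) + (23666 - 25305)) = 1/((316 + 15) + (23666 - 25305)) = 1/(331 - 1639) = 1/(-1308) = -1/1308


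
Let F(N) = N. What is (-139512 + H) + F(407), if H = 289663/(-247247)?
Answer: -3126689418/22477 ≈ -1.3911e+5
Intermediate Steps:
H = -26333/22477 (H = 289663*(-1/247247) = -26333/22477 ≈ -1.1716)
(-139512 + H) + F(407) = (-139512 - 26333/22477) + 407 = -3135837557/22477 + 407 = -3126689418/22477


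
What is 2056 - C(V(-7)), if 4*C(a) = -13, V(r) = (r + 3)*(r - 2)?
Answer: 8237/4 ≈ 2059.3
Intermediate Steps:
V(r) = (-2 + r)*(3 + r) (V(r) = (3 + r)*(-2 + r) = (-2 + r)*(3 + r))
C(a) = -13/4 (C(a) = (1/4)*(-13) = -13/4)
2056 - C(V(-7)) = 2056 - 1*(-13/4) = 2056 + 13/4 = 8237/4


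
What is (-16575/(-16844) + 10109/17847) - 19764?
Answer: -5940886161131/300614868 ≈ -19762.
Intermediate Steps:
(-16575/(-16844) + 10109/17847) - 19764 = (-16575*(-1/16844) + 10109*(1/17847)) - 19764 = (16575/16844 + 10109/17847) - 19764 = 466090021/300614868 - 19764 = -5940886161131/300614868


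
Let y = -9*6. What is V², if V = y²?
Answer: 8503056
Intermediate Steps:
y = -54
V = 2916 (V = (-54)² = 2916)
V² = 2916² = 8503056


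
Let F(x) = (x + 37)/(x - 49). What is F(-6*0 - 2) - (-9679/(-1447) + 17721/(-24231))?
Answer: -3960182219/596058369 ≈ -6.6440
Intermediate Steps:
F(x) = (37 + x)/(-49 + x)
F(-6*0 - 2) - (-9679/(-1447) + 17721/(-24231)) = (37 + (-6*0 - 2))/(-49 + (-6*0 - 2)) - (-9679/(-1447) + 17721/(-24231)) = (37 + (0 - 2))/(-49 + (0 - 2)) - (-9679*(-1/1447) + 17721*(-1/24231)) = (37 - 2)/(-49 - 2) - (9679/1447 - 5907/8077) = 35/(-51) - 1*69629854/11687419 = -1/51*35 - 69629854/11687419 = -35/51 - 69629854/11687419 = -3960182219/596058369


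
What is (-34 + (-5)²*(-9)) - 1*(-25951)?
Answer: 25692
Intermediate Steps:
(-34 + (-5)²*(-9)) - 1*(-25951) = (-34 + 25*(-9)) + 25951 = (-34 - 225) + 25951 = -259 + 25951 = 25692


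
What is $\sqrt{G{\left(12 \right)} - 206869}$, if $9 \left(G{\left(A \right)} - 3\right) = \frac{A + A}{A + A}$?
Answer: $\frac{i \sqrt{1861793}}{3} \approx 454.83 i$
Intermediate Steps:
$G{\left(A \right)} = \frac{28}{9}$ ($G{\left(A \right)} = 3 + \frac{\left(A + A\right) \frac{1}{A + A}}{9} = 3 + \frac{2 A \frac{1}{2 A}}{9} = 3 + \frac{1}{9} \cdot 1 = 3 + \frac{1}{9} = \frac{28}{9}$)
$\sqrt{G{\left(12 \right)} - 206869} = \sqrt{\frac{28}{9} - 206869} = \sqrt{- \frac{1861793}{9}} = \frac{i \sqrt{1861793}}{3}$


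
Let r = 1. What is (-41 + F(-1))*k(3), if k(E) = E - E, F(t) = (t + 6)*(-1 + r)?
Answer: 0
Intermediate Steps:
F(t) = 0 (F(t) = (t + 6)*(-1 + 1) = (6 + t)*0 = 0)
k(E) = 0
(-41 + F(-1))*k(3) = (-41 + 0)*0 = -41*0 = 0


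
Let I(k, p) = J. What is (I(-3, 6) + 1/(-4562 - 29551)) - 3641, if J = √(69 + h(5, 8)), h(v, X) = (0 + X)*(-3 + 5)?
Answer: -124205434/34113 + √85 ≈ -3631.8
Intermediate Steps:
h(v, X) = 2*X (h(v, X) = X*2 = 2*X)
J = √85 (J = √(69 + 2*8) = √(69 + 16) = √85 ≈ 9.2195)
I(k, p) = √85
(I(-3, 6) + 1/(-4562 - 29551)) - 3641 = (√85 + 1/(-4562 - 29551)) - 3641 = (√85 + 1/(-34113)) - 3641 = (√85 - 1/34113) - 3641 = (-1/34113 + √85) - 3641 = -124205434/34113 + √85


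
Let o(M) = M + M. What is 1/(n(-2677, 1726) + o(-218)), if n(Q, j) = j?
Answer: 1/1290 ≈ 0.00077519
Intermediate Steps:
o(M) = 2*M
1/(n(-2677, 1726) + o(-218)) = 1/(1726 + 2*(-218)) = 1/(1726 - 436) = 1/1290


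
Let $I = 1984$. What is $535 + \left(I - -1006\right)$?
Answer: $3525$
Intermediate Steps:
$535 + \left(I - -1006\right) = 535 + \left(1984 - -1006\right) = 535 + \left(1984 + 1006\right) = 535 + 2990 = 3525$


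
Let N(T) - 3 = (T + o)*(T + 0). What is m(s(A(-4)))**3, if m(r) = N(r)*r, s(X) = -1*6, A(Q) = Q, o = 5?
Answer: -157464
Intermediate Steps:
s(X) = -6
N(T) = 3 + T*(5 + T) (N(T) = 3 + (T + 5)*(T + 0) = 3 + (5 + T)*T = 3 + T*(5 + T))
m(r) = r*(3 + r**2 + 5*r) (m(r) = (3 + r**2 + 5*r)*r = r*(3 + r**2 + 5*r))
m(s(A(-4)))**3 = (-6*(3 + (-6)**2 + 5*(-6)))**3 = (-6*(3 + 36 - 30))**3 = (-6*9)**3 = (-54)**3 = -157464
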